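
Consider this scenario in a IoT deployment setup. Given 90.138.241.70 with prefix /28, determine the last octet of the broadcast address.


Given: IP = 90.138.241.70, prefix = /28
Host bits = 32 - 28 = 4
Network last octet = 70 AND mask = 64
Host part size = 2^4 - 1 = 15
Broadcast last octet = 64 OR 15 = 79

79


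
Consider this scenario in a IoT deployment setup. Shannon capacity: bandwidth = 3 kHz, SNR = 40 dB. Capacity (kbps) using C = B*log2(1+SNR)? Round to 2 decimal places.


Given: B = 3 kHz, SNR = 40 dB
SNR linear = 10^(40/10) = 10000
1 + SNR = 10001
log2(10001) = 13.2878566418
C = 3 * 1000 * 13.2878566418 = 39863.5699 bps
C = 39.863570 kbps -> 39.86 kbps (2 dp)

39.86


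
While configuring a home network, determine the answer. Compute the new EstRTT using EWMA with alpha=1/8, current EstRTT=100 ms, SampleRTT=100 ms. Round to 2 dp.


Given: EstRTT = 100 ms, SampleRTT = 100 ms, alpha = 1/8
New EstRTT = (1 - alpha) * EstRTT + alpha * SampleRTT
(7/8) * 100 = 87.5
(1/8) * 100 = 12.5
New EstRTT = 87.5 + 12.5 = 100 ms -> 100.00 ms (2 dp)

100.00


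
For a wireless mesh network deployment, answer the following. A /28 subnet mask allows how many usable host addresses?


Given: subnet mask /28
Host bits = 32 - 28 = 4
Total addresses = 2^4 = 16
Usable hosts = 16 - 2 (network + broadcast) = 14

14


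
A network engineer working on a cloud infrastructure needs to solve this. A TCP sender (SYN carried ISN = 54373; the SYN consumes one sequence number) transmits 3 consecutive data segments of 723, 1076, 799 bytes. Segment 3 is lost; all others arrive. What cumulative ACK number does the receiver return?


SYN uses sequence number 54373; first data byte = ISN + 1 = 54374.
Segment 1: SEQ = 54374, len = 723 B, covers [54374, 55096]
Segment 2: SEQ = 55097, len = 1076 B, covers [55097, 56172]
Segment 3: SEQ = 56173, len = 799 B, covers [56173, 56971] [LOST]
In-order data received: bytes [54374, 56172] (segments 1..2).
Segment 3 missing -> gap begins at byte 56173.
Cumulative ACK = next expected in-order byte = 54374 + 723 + 1076 = 56173

56173


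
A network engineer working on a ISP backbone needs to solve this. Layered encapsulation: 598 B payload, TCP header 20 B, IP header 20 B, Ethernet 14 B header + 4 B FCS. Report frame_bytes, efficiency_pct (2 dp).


TCP segment = 598 + 20 = 618 B
IP packet = 618 + 20 = 638 B
Ethernet frame = 638 + 14 + 4 = 656 B
Efficiency = app / frame = 598 / 656 = 0.911585 = 91.1585% -> 91.16% (2 dp)

656, 91.16


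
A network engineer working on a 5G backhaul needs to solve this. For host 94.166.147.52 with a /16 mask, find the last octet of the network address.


Given: IP = 94.166.147.52, prefix = /16
Subnet mask = 255.255.0.0
Last octet of IP: 52
Last octet of mask: 0
Network last octet = 52 AND 0 = 0

0


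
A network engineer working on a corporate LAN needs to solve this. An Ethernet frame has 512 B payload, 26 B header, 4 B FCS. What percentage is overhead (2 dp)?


Given: payload = 512 B, header = 26 B, trailer = 4 B
Overhead bytes = header + trailer = 26 + 4 = 30
Total frame = payload + overhead = 512 + 30 = 542
Overhead % = 30 / 542 * 100 = 5.5351% -> 5.54% (2 dp)

5.54


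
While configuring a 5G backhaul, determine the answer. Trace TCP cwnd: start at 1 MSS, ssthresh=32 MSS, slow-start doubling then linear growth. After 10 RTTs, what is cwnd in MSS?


RTT 0: cwnd = 1 MSS (initial)
RTT 1: cwnd = 2 MSS (slow start, doubled)
RTT 2: cwnd = 4 MSS (slow start, doubled)
RTT 3: cwnd = 8 MSS (slow start, doubled)
RTT 4: cwnd = 16 MSS (slow start, doubled)
RTT 5: cwnd = 32 MSS (slow start, doubled)
RTT 6: cwnd = 33 MSS (congestion avoidance, +1)
RTT 7: cwnd = 34 MSS (congestion avoidance, +1)
RTT 8: cwnd = 35 MSS (congestion avoidance, +1)
RTT 9: cwnd = 36 MSS (congestion avoidance, +1)
RTT 10: cwnd = 37 MSS (congestion avoidance, +1)

37


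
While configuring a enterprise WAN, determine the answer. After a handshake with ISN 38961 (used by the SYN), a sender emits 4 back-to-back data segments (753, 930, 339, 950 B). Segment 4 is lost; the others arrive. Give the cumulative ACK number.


SYN uses sequence number 38961; first data byte = ISN + 1 = 38962.
Segment 1: SEQ = 38962, len = 753 B, covers [38962, 39714]
Segment 2: SEQ = 39715, len = 930 B, covers [39715, 40644]
Segment 3: SEQ = 40645, len = 339 B, covers [40645, 40983]
Segment 4: SEQ = 40984, len = 950 B, covers [40984, 41933] [LOST]
In-order data received: bytes [38962, 40983] (segments 1..3).
Segment 4 missing -> gap begins at byte 40984.
Cumulative ACK = next expected in-order byte = 38962 + 753 + 930 + 339 = 40984

40984


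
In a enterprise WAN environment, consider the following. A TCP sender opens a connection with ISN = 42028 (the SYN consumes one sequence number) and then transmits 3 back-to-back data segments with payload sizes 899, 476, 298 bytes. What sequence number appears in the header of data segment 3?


The SYN occupies sequence number ISN = 42028, so the first data byte is ISN + 1 = 42029.
SEQ of data segment i = (ISN + 1) + sum of payload sizes of segments 1..i-1.
Segment 1: SEQ = 42029, payload = 899 bytes
Segment 2: SEQ = 42928, payload = 476 bytes
Segment 3: SEQ = 43404, payload = 298 bytes
SEQ of segment 3 = 42029 + 899 + 476 = 43404

43404


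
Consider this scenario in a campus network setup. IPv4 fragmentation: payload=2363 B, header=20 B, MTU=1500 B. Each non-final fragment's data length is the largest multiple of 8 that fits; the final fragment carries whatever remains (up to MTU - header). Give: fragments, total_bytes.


Max data per non-final fragment = floor((MTU - header)/8)*8 = floor((1500 - 20)/8)*8 = floor(1480/8)*8 = 1480 B
Final fragment needs no 8-byte alignment: it can carry up to MTU - header = 1480 B
Non-final fragments needed = ceil((payload - 1480) / 1480) = ceil(883/1480) = ceil(0.5966) = 1
Number of fragments = 1 + 1 = 2
Fragment sizes (data): 1 * 1480 B + 883 B (last, 883 <= 1480 OK)
Total bytes sent = payload + n_frags * header = 2363 + 2*20 = 2363 + 40 = 2403 B

2, 2403


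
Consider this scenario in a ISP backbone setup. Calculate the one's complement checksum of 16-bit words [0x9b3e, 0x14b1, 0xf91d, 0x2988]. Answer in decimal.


Given words: [0x9b3e, 0x14b1, 0xf91d, 0x2988]
Step 1: Sum all words
Raw sum = 39742 + 5297 + 63773 + 10632 = 119444
Step 2: Fold carry: (53908 + 1) = 53909
One's complement = ~53909 & 0xFFFF = 11626

11626


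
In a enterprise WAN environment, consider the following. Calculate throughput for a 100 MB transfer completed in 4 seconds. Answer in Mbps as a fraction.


Given: file = 100 MB, time = 4 s
File in Mb = 100 * 8 = 800 Mb
Throughput = 800 / 4 Mbps
Throughput = 200 Mbps

200


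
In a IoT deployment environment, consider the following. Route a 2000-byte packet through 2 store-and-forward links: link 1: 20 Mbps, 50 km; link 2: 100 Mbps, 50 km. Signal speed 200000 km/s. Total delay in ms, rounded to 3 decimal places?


Packet = 2000 bytes = 16000 bits. Store-and-forward: sum (t_trans + t_prop) per link.
Link 1: t_trans = 16000/(20*10^6) s = 0.8000 ms; t_prop = 50/200000 s = 0.2500 ms; subtotal = 1.0500 ms
Link 2: t_trans = 16000/(100*10^6) s = 0.1600 ms; t_prop = 50/200000 s = 0.2500 ms; subtotal = 0.4100 ms
End-to-end = 1.0500 + 0.4100 = 1.4600 ms -> 1.460 ms (3 dp)

1.460


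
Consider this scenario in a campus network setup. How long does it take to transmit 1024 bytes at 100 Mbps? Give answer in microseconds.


Given: packet = 1024 bytes, bandwidth = 100 Mbps
Packet in bits = 1024 * 8 = 8192 bits
Bandwidth = 100 * 10^6 = 100000000 bps
Time = 8192 / 100000000 seconds
Time in us = 8192 * 10^6 / 100000000 = 81.92

81.92


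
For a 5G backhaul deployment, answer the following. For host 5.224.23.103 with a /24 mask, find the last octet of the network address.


Given: IP = 5.224.23.103, prefix = /24
Subnet mask = 255.255.255.0
Last octet of IP: 103
Last octet of mask: 0
Network last octet = 103 AND 0 = 0

0


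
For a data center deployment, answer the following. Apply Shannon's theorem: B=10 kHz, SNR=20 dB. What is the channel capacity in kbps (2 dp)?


Given: B = 10 kHz, SNR = 20 dB
SNR linear = 10^(20/10) = 100
1 + SNR = 101
log2(101) = 6.6582114828
C = 10 * 1000 * 6.6582114828 = 66582.1148 bps
C = 66.582115 kbps -> 66.58 kbps (2 dp)

66.58


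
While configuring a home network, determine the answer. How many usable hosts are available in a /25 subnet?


Given: subnet mask /25
Host bits = 32 - 25 = 7
Total addresses = 2^7 = 128
Usable hosts = 128 - 2 (network + broadcast) = 126

126


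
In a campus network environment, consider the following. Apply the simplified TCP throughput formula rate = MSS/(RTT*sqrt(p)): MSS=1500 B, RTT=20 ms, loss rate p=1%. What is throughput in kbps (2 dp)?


Given: MSS = 1500 bytes, RTT = 20 ms, loss = 1%
RTT in seconds = 20 / 1000 = 0.02
Loss rate = 1% = 0.01
sqrt(loss) = sqrt(0.01) = 0.1
Throughput (bytes/s) = 1500 / (0.02 * 0.1) = 750000.0000
Throughput (kbps) = 750000.0000 * 8 / 1000 = 6000.000000 -> 6000.00 kbps (2 dp)

6000.00


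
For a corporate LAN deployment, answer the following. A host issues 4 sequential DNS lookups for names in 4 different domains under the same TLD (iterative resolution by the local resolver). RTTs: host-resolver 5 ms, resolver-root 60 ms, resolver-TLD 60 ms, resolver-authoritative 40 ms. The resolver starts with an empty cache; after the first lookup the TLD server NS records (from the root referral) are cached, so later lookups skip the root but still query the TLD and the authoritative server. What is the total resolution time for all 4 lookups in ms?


Lookup 1 (cold cache): local + root + TLD + auth = 5 + 60 + 60 + 40 = 165 ms
Lookups 2..4 (TLD NS cached -> skip root; new domain -> still ask TLD and auth): local + TLD + auth = 5 + 60 + 40 = 105 ms each
Remaining 3 lookups: 3 * 105 = 315 ms
Total = 165 + 315 = 480 ms

480


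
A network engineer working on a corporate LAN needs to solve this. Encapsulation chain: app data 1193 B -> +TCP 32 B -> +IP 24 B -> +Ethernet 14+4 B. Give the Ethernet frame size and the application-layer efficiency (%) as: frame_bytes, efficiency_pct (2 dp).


TCP segment = 1193 + 32 = 1225 B
IP packet = 1225 + 24 = 1249 B
Ethernet frame = 1249 + 14 + 4 = 1267 B
Efficiency = app / frame = 1193 / 1267 = 0.941594 = 94.1594% -> 94.16% (2 dp)

1267, 94.16


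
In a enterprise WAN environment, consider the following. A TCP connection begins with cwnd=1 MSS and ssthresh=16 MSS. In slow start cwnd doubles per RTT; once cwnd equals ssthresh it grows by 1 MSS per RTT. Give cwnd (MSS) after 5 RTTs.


RTT 0: cwnd = 1 MSS (initial)
RTT 1: cwnd = 2 MSS (slow start, doubled)
RTT 2: cwnd = 4 MSS (slow start, doubled)
RTT 3: cwnd = 8 MSS (slow start, doubled)
RTT 4: cwnd = 16 MSS (slow start, doubled)
RTT 5: cwnd = 17 MSS (congestion avoidance, +1)

17


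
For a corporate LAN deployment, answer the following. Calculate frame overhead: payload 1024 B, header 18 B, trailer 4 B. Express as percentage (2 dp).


Given: payload = 1024 B, header = 18 B, trailer = 4 B
Overhead bytes = header + trailer = 18 + 4 = 22
Total frame = payload + overhead = 1024 + 22 = 1046
Overhead % = 22 / 1046 * 100 = 2.1033% -> 2.10% (2 dp)

2.10


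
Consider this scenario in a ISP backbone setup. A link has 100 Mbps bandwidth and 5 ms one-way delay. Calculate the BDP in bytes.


Given: bandwidth = 100 Mbps, delay = 5 ms
BDP in bits = 100 * 10^6 * 5 / 1000
BDP in bits = 500000
BDP in bytes = 500000 / 8 = 62500

62500


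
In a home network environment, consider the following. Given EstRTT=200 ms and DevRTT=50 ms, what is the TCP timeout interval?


Given: EstRTT = 200 ms, DevRTT = 50 ms
Timeout = EstRTT + 4 * DevRTT
4 * DevRTT = 4 * 50 = 200
Timeout = 200 + 200 = 400 ms

400


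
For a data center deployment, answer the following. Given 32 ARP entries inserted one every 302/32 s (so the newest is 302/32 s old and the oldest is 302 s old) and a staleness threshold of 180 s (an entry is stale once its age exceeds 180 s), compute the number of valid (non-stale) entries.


Ages are k * 302/32 s for k = 1..32 (spacing = 9.4375 s).
Entry k is valid iff k * 302/32 <= 180 iff k <= 32 * 180 / 302 = 19.0728
n_valid = floor(19.0728) = 19
(n_stale = 32 - 19 = 13)

19


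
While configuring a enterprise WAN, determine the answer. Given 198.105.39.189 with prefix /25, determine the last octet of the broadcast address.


Given: IP = 198.105.39.189, prefix = /25
Host bits = 32 - 25 = 7
Network last octet = 189 AND mask = 128
Host part size = 2^7 - 1 = 127
Broadcast last octet = 128 OR 127 = 255

255


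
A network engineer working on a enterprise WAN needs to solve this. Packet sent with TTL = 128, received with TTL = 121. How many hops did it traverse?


Given: initial TTL = 128, received TTL = 121
Hops = initial TTL - received TTL
Hops = 128 - 121 = 7

7


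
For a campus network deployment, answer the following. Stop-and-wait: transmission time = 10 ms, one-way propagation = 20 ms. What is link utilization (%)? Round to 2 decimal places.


Given: Ttrans = 10 ms, Tprop = 20 ms
RTT = 2 * Tprop = 2 * 20 = 40 ms
U = Ttrans / (Ttrans + RTT)
U = 10 / (10 + 40)
U = 10 / 50 = 0.2
U% = 20.00%

20.00


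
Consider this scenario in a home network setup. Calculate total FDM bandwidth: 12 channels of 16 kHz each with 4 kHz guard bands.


Given: 12 channels, 16 kHz each, guard = 4 kHz
Channel bandwidth = 12 * 16 = 192 kHz
Guard bands = 11 gaps * 4 kHz = 44 kHz
Total = 192 + 44 = 236 kHz

236


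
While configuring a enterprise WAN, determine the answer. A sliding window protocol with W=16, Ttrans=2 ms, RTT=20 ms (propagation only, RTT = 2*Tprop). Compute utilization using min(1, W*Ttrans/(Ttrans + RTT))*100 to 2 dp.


Given: W = 16, Ttrans = 2 ms, RTT = 20 ms (= 2 * Tprop, Tprop = 10 ms)
Cycle time = Ttrans + RTT = 2 + 20 = 22 ms (first packet sent until its ACK returns)
W * Ttrans = 16 * 2 = 32 ms of sending per cycle
W * Ttrans / (Ttrans + RTT) = 32 / 22 = 1.454545
U = min(1, 1.454545) = 1.000000
U% = 100.00%

100.00


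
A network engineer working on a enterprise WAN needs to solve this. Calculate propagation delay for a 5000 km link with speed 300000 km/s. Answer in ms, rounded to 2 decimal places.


Given: distance = 5000 km, speed = 300000 km/s
Delay = distance / speed = 5000 / 300000 seconds
Delay in ms = 5000 * 1000 / 300000
Delay = 16.6667 ms
Rounded to 2 dp = 16.67 ms

16.67


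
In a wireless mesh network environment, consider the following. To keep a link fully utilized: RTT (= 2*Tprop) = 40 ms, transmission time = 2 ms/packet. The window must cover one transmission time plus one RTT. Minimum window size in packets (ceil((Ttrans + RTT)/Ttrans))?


Given: Ttrans = 2 ms, RTT = 40 ms (= 2 * Tprop, Tprop = 20 ms)
Time until first ACK returns = Ttrans + RTT = 2 + 40 = 42 ms
Need W * Ttrans >= Ttrans + RTT  ->  W >= (Ttrans + RTT) / Ttrans
(Ttrans + RTT) / Ttrans = 42 / 2 = 21
W_min = ceil(21) = 21

21


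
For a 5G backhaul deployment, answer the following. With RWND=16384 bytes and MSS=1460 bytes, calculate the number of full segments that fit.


Given: RWND = 16384 bytes, MSS = 1460 bytes
Full segments = floor(RWND / MSS)
Full segments = floor(16384 / 1460)
Full segments = floor(11.2219) = 11

11


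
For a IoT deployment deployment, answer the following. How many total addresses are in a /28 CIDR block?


Given: CIDR prefix /28
Host bits = 32 - 28 = 4
Total addresses = 2^4 = 16

16


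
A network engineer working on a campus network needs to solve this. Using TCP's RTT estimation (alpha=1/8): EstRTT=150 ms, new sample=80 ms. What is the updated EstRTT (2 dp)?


Given: EstRTT = 150 ms, SampleRTT = 80 ms, alpha = 1/8
New EstRTT = (1 - alpha) * EstRTT + alpha * SampleRTT
(7/8) * 150 = 131.25
(1/8) * 80 = 10
New EstRTT = 131.25 + 10 = 141.25 ms -> 141.25 ms (2 dp)

141.25


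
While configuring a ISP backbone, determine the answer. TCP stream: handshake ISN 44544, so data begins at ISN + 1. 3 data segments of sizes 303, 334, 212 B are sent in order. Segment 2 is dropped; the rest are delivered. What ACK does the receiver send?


SYN uses sequence number 44544; first data byte = ISN + 1 = 44545.
Segment 1: SEQ = 44545, len = 303 B, covers [44545, 44847]
Segment 2: SEQ = 44848, len = 334 B, covers [44848, 45181] [LOST]
Segment 3: SEQ = 45182, len = 212 B, covers [45182, 45393]
In-order data received: bytes [44545, 44847] (segments 1..1).
Segment 2 missing -> gap begins at byte 44848; later segments buffered out of order.
Cumulative ACK = next expected in-order byte = 44545 + 303 = 44848

44848


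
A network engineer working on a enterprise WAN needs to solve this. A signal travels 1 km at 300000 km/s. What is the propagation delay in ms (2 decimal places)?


Given: distance = 1 km, speed = 300000 km/s
Delay = distance / speed = 1 / 300000 seconds
Delay in ms = 1 * 1000 / 300000
Delay = 0.0033 ms
Rounded to 2 dp = 0.00 ms

0.00


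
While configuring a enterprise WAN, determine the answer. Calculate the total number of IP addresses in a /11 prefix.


Given: CIDR prefix /11
Host bits = 32 - 11 = 21
Total addresses = 2^21 = 2097152

2097152


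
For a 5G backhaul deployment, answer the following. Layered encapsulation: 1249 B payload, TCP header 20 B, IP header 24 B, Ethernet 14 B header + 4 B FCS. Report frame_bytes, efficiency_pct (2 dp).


TCP segment = 1249 + 20 = 1269 B
IP packet = 1269 + 24 = 1293 B
Ethernet frame = 1293 + 14 + 4 = 1311 B
Efficiency = app / frame = 1249 / 1311 = 0.952708 = 95.2708% -> 95.27% (2 dp)

1311, 95.27


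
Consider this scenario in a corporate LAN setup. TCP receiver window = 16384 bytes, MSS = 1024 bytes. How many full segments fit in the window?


Given: RWND = 16384 bytes, MSS = 1024 bytes
Full segments = floor(RWND / MSS)
Full segments = floor(16384 / 1024)
Full segments = floor(16.0) = 16

16


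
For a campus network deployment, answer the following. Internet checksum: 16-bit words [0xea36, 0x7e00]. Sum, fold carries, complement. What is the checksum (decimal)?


Given words: [0xea36, 0x7e00]
Step 1: Sum all words
Raw sum = 59958 + 32256 = 92214
Step 2: Fold carry: (26678 + 1) = 26679
One's complement = ~26679 & 0xFFFF = 38856

38856


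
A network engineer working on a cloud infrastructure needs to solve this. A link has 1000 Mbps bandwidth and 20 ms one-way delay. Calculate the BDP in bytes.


Given: bandwidth = 1000 Mbps, delay = 20 ms
BDP in bits = 1000 * 10^6 * 20 / 1000
BDP in bits = 20000000
BDP in bytes = 20000000 / 8 = 2500000

2500000


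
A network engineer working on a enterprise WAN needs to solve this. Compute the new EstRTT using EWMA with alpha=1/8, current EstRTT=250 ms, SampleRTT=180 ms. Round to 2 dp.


Given: EstRTT = 250 ms, SampleRTT = 180 ms, alpha = 1/8
New EstRTT = (1 - alpha) * EstRTT + alpha * SampleRTT
(7/8) * 250 = 218.75
(1/8) * 180 = 22.5
New EstRTT = 218.75 + 22.5 = 241.25 ms -> 241.25 ms (2 dp)

241.25


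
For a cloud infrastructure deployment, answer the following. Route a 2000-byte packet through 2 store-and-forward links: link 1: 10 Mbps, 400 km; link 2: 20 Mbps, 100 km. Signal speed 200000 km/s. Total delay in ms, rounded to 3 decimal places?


Packet = 2000 bytes = 16000 bits. Store-and-forward: sum (t_trans + t_prop) per link.
Link 1: t_trans = 16000/(10*10^6) s = 1.6000 ms; t_prop = 400/200000 s = 2.0000 ms; subtotal = 3.6000 ms
Link 2: t_trans = 16000/(20*10^6) s = 0.8000 ms; t_prop = 100/200000 s = 0.5000 ms; subtotal = 1.3000 ms
End-to-end = 3.6000 + 1.3000 = 4.9000 ms -> 4.900 ms (3 dp)

4.900


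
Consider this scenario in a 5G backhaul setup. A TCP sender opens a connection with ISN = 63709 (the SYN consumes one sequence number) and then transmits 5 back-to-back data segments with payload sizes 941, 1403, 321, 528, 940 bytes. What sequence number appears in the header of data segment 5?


The SYN occupies sequence number ISN = 63709, so the first data byte is ISN + 1 = 63710.
SEQ of data segment i = (ISN + 1) + sum of payload sizes of segments 1..i-1.
Segment 1: SEQ = 63710, payload = 941 bytes
Segment 2: SEQ = 64651, payload = 1403 bytes
Segment 3: SEQ = 66054, payload = 321 bytes
Segment 4: SEQ = 66375, payload = 528 bytes
Segment 5: SEQ = 66903, payload = 940 bytes
SEQ of segment 5 = 63710 + 941 + 1403 + 321 + 528 = 66903

66903


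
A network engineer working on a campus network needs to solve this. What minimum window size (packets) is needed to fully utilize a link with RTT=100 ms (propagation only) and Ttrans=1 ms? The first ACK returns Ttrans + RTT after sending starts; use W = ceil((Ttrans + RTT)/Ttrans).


Given: Ttrans = 1 ms, RTT = 100 ms (= 2 * Tprop, Tprop = 50 ms)
Time until first ACK returns = Ttrans + RTT = 1 + 100 = 101 ms
Need W * Ttrans >= Ttrans + RTT  ->  W >= (Ttrans + RTT) / Ttrans
(Ttrans + RTT) / Ttrans = 101 / 1 = 101
W_min = ceil(101) = 101

101


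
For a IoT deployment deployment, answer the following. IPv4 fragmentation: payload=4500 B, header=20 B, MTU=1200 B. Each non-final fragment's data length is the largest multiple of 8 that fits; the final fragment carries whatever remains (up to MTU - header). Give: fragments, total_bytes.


Max data per non-final fragment = floor((MTU - header)/8)*8 = floor((1200 - 20)/8)*8 = floor(1180/8)*8 = 1176 B
Final fragment needs no 8-byte alignment: it can carry up to MTU - header = 1180 B
Non-final fragments needed = ceil((payload - 1180) / 1176) = ceil(3320/1176) = ceil(2.8231) = 3
Number of fragments = 3 + 1 = 4
Fragment sizes (data): 3 * 1176 B + 972 B (last, 972 <= 1180 OK)
Total bytes sent = payload + n_frags * header = 4500 + 4*20 = 4500 + 80 = 4580 B

4, 4580


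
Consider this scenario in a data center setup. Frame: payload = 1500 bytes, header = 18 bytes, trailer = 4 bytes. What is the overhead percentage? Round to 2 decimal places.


Given: payload = 1500 B, header = 18 B, trailer = 4 B
Overhead bytes = header + trailer = 18 + 4 = 22
Total frame = payload + overhead = 1500 + 22 = 1522
Overhead % = 22 / 1522 * 100 = 1.4455% -> 1.45% (2 dp)

1.45


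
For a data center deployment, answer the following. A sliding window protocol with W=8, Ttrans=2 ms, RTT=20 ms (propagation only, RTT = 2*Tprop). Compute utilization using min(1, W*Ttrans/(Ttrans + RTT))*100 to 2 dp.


Given: W = 8, Ttrans = 2 ms, RTT = 20 ms (= 2 * Tprop, Tprop = 10 ms)
Cycle time = Ttrans + RTT = 2 + 20 = 22 ms (first packet sent until its ACK returns)
W * Ttrans = 8 * 2 = 16 ms of sending per cycle
W * Ttrans / (Ttrans + RTT) = 16 / 22 = 0.727273
U = min(1, 0.727273) = 0.727273
U% = 72.73%

72.73


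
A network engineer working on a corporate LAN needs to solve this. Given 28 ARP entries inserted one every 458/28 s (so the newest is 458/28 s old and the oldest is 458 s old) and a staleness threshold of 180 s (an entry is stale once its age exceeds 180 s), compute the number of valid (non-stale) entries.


Ages are k * 458/28 s for k = 1..28 (spacing = 16.3571 s).
Entry k is valid iff k * 458/28 <= 180 iff k <= 28 * 180 / 458 = 11.0044
n_valid = floor(11.0044) = 11
(n_stale = 28 - 11 = 17)

11


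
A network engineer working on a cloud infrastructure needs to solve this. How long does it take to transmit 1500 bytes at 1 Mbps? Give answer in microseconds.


Given: packet = 1500 bytes, bandwidth = 1 Mbps
Packet in bits = 1500 * 8 = 12000 bits
Bandwidth = 1 * 10^6 = 1000000 bps
Time = 12000 / 1000000 seconds
Time in us = 12000 * 10^6 / 1000000 = 12000

12000


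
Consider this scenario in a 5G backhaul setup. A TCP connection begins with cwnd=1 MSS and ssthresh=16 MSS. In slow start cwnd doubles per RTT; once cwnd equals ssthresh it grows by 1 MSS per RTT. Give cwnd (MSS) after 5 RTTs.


RTT 0: cwnd = 1 MSS (initial)
RTT 1: cwnd = 2 MSS (slow start, doubled)
RTT 2: cwnd = 4 MSS (slow start, doubled)
RTT 3: cwnd = 8 MSS (slow start, doubled)
RTT 4: cwnd = 16 MSS (slow start, doubled)
RTT 5: cwnd = 17 MSS (congestion avoidance, +1)

17


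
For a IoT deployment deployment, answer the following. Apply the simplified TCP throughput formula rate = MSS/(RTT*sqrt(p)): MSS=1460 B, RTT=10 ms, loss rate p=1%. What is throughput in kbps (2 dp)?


Given: MSS = 1460 bytes, RTT = 10 ms, loss = 1%
RTT in seconds = 10 / 1000 = 0.01
Loss rate = 1% = 0.01
sqrt(loss) = sqrt(0.01) = 0.1
Throughput (bytes/s) = 1460 / (0.01 * 0.1) = 1460000.0000
Throughput (kbps) = 1460000.0000 * 8 / 1000 = 11680.000000 -> 11680.00 kbps (2 dp)

11680.00


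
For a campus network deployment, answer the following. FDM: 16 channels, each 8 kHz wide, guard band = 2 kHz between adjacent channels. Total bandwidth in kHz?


Given: 16 channels, 8 kHz each, guard = 2 kHz
Channel bandwidth = 16 * 8 = 128 kHz
Guard bands = 15 gaps * 2 kHz = 30 kHz
Total = 128 + 30 = 158 kHz

158


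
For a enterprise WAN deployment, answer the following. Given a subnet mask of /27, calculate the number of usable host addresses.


Given: subnet mask /27
Host bits = 32 - 27 = 5
Total addresses = 2^5 = 32
Usable hosts = 32 - 2 (network + broadcast) = 30

30


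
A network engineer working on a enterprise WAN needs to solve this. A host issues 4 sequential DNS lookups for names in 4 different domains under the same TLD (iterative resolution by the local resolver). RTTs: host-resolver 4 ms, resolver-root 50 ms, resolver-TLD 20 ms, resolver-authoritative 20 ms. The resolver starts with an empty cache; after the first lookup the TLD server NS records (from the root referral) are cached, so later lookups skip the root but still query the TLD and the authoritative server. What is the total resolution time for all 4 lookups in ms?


Lookup 1 (cold cache): local + root + TLD + auth = 4 + 50 + 20 + 20 = 94 ms
Lookups 2..4 (TLD NS cached -> skip root; new domain -> still ask TLD and auth): local + TLD + auth = 4 + 20 + 20 = 44 ms each
Remaining 3 lookups: 3 * 44 = 132 ms
Total = 94 + 132 = 226 ms

226


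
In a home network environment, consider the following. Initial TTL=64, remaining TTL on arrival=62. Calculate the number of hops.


Given: initial TTL = 64, received TTL = 62
Hops = initial TTL - received TTL
Hops = 64 - 62 = 2

2


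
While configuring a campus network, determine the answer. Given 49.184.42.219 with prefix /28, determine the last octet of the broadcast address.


Given: IP = 49.184.42.219, prefix = /28
Host bits = 32 - 28 = 4
Network last octet = 219 AND mask = 208
Host part size = 2^4 - 1 = 15
Broadcast last octet = 208 OR 15 = 223

223


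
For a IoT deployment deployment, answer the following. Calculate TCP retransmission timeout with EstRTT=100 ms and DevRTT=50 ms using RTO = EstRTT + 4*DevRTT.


Given: EstRTT = 100 ms, DevRTT = 50 ms
Timeout = EstRTT + 4 * DevRTT
4 * DevRTT = 4 * 50 = 200
Timeout = 100 + 200 = 300 ms

300


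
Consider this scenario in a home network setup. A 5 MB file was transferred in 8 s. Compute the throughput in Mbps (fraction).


Given: file = 5 MB, time = 8 s
File in Mb = 5 * 8 = 40 Mb
Throughput = 40 / 8 Mbps
Throughput = 5 Mbps

5


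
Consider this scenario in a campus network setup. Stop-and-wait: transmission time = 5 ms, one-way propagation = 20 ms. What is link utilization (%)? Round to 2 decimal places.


Given: Ttrans = 5 ms, Tprop = 20 ms
RTT = 2 * Tprop = 2 * 20 = 40 ms
U = Ttrans / (Ttrans + RTT)
U = 5 / (5 + 40)
U = 5 / 45 = 0.111111
U% = 11.11%

11.11


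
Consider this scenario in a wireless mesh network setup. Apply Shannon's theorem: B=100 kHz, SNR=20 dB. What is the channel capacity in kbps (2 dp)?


Given: B = 100 kHz, SNR = 20 dB
SNR linear = 10^(20/10) = 100
1 + SNR = 101
log2(101) = 6.6582114828
C = 100 * 1000 * 6.6582114828 = 665821.1483 bps
C = 665.821148 kbps -> 665.82 kbps (2 dp)

665.82


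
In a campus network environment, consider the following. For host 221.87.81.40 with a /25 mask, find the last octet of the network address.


Given: IP = 221.87.81.40, prefix = /25
Subnet mask = 255.255.255.128
Last octet of IP: 40
Last octet of mask: 128
Network last octet = 40 AND 128 = 0

0


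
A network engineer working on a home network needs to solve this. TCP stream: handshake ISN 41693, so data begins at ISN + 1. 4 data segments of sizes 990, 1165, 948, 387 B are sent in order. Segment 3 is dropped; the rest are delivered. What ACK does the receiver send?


SYN uses sequence number 41693; first data byte = ISN + 1 = 41694.
Segment 1: SEQ = 41694, len = 990 B, covers [41694, 42683]
Segment 2: SEQ = 42684, len = 1165 B, covers [42684, 43848]
Segment 3: SEQ = 43849, len = 948 B, covers [43849, 44796] [LOST]
Segment 4: SEQ = 44797, len = 387 B, covers [44797, 45183]
In-order data received: bytes [41694, 43848] (segments 1..2).
Segment 3 missing -> gap begins at byte 43849; later segments buffered out of order.
Cumulative ACK = next expected in-order byte = 41694 + 990 + 1165 = 43849

43849


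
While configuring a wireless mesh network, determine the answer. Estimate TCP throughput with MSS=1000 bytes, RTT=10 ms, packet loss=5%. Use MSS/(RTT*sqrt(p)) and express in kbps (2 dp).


Given: MSS = 1000 bytes, RTT = 10 ms, loss = 5%
RTT in seconds = 10 / 1000 = 0.01
Loss rate = 5% = 0.05
sqrt(loss) = sqrt(0.05) = 0.223606797750
Throughput (bytes/s) = 1000 / (0.01 * 0.223606797750) = 447213.5955
Throughput (kbps) = 447213.5955 * 8 / 1000 = 3577.708764 -> 3577.71 kbps (2 dp)

3577.71


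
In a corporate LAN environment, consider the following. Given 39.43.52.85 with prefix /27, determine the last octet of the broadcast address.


Given: IP = 39.43.52.85, prefix = /27
Host bits = 32 - 27 = 5
Network last octet = 85 AND mask = 64
Host part size = 2^5 - 1 = 31
Broadcast last octet = 64 OR 31 = 95

95


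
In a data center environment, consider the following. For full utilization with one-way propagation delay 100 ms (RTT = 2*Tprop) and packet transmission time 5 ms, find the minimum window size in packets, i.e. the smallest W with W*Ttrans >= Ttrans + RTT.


Given: Ttrans = 5 ms, RTT = 200 ms (= 2 * Tprop, Tprop = 100 ms)
Time until first ACK returns = Ttrans + RTT = 5 + 200 = 205 ms
Need W * Ttrans >= Ttrans + RTT  ->  W >= (Ttrans + RTT) / Ttrans
(Ttrans + RTT) / Ttrans = 205 / 5 = 41
W_min = ceil(41) = 41

41


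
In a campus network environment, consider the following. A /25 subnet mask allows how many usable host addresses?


Given: subnet mask /25
Host bits = 32 - 25 = 7
Total addresses = 2^7 = 128
Usable hosts = 128 - 2 (network + broadcast) = 126

126


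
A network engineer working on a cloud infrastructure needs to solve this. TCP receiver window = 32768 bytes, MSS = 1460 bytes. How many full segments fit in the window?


Given: RWND = 32768 bytes, MSS = 1460 bytes
Full segments = floor(RWND / MSS)
Full segments = floor(32768 / 1460)
Full segments = floor(22.4438) = 22

22


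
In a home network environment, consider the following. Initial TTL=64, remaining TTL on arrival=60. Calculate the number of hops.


Given: initial TTL = 64, received TTL = 60
Hops = initial TTL - received TTL
Hops = 64 - 60 = 4

4


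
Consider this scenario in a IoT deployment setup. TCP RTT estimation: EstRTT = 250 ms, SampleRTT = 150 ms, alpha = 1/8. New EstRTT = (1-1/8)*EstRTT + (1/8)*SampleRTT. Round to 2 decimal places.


Given: EstRTT = 250 ms, SampleRTT = 150 ms, alpha = 1/8
New EstRTT = (1 - alpha) * EstRTT + alpha * SampleRTT
(7/8) * 250 = 218.75
(1/8) * 150 = 18.75
New EstRTT = 218.75 + 18.75 = 237.5 ms -> 237.50 ms (2 dp)

237.50


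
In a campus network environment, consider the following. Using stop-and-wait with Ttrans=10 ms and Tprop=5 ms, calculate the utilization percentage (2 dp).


Given: Ttrans = 10 ms, Tprop = 5 ms
RTT = 2 * Tprop = 2 * 5 = 10 ms
U = Ttrans / (Ttrans + RTT)
U = 10 / (10 + 10)
U = 10 / 20 = 0.5
U% = 50.00%

50.00


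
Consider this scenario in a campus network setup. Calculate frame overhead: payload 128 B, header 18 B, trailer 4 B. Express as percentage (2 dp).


Given: payload = 128 B, header = 18 B, trailer = 4 B
Overhead bytes = header + trailer = 18 + 4 = 22
Total frame = payload + overhead = 128 + 22 = 150
Overhead % = 22 / 150 * 100 = 14.6667% -> 14.67% (2 dp)

14.67


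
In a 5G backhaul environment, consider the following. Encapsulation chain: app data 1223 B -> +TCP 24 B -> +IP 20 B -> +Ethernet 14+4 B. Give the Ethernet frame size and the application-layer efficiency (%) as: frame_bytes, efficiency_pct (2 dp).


TCP segment = 1223 + 24 = 1247 B
IP packet = 1247 + 20 = 1267 B
Ethernet frame = 1267 + 14 + 4 = 1285 B
Efficiency = app / frame = 1223 / 1285 = 0.951751 = 95.1751% -> 95.18% (2 dp)

1285, 95.18


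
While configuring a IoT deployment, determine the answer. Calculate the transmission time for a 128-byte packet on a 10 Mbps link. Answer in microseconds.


Given: packet = 128 bytes, bandwidth = 10 Mbps
Packet in bits = 128 * 8 = 1024 bits
Bandwidth = 10 * 10^6 = 10000000 bps
Time = 1024 / 10000000 seconds
Time in us = 1024 * 10^6 / 10000000 = 102.4

102.4


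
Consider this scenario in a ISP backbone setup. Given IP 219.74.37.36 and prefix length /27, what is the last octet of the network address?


Given: IP = 219.74.37.36, prefix = /27
Subnet mask = 255.255.255.224
Last octet of IP: 36
Last octet of mask: 224
Network last octet = 36 AND 224 = 32

32


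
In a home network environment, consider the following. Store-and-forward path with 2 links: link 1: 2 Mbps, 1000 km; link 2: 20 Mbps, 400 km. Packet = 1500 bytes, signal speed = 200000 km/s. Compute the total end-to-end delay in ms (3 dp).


Packet = 1500 bytes = 12000 bits. Store-and-forward: sum (t_trans + t_prop) per link.
Link 1: t_trans = 12000/(2*10^6) s = 6.0000 ms; t_prop = 1000/200000 s = 5.0000 ms; subtotal = 11.0000 ms
Link 2: t_trans = 12000/(20*10^6) s = 0.6000 ms; t_prop = 400/200000 s = 2.0000 ms; subtotal = 2.6000 ms
End-to-end = 11.0000 + 2.6000 = 13.6000 ms -> 13.600 ms (3 dp)

13.600


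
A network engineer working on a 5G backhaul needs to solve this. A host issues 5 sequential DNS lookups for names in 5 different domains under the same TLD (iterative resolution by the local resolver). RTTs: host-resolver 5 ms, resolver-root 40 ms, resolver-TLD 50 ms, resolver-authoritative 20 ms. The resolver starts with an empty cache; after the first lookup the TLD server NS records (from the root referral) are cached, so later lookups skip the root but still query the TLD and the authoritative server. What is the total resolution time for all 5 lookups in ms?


Lookup 1 (cold cache): local + root + TLD + auth = 5 + 40 + 50 + 20 = 115 ms
Lookups 2..5 (TLD NS cached -> skip root; new domain -> still ask TLD and auth): local + TLD + auth = 5 + 50 + 20 = 75 ms each
Remaining 4 lookups: 4 * 75 = 300 ms
Total = 115 + 300 = 415 ms

415


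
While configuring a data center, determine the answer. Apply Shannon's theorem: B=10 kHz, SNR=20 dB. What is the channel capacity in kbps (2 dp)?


Given: B = 10 kHz, SNR = 20 dB
SNR linear = 10^(20/10) = 100
1 + SNR = 101
log2(101) = 6.6582114828
C = 10 * 1000 * 6.6582114828 = 66582.1148 bps
C = 66.582115 kbps -> 66.58 kbps (2 dp)

66.58


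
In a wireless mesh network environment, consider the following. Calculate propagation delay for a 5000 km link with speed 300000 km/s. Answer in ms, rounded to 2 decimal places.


Given: distance = 5000 km, speed = 300000 km/s
Delay = distance / speed = 5000 / 300000 seconds
Delay in ms = 5000 * 1000 / 300000
Delay = 16.6667 ms
Rounded to 2 dp = 16.67 ms

16.67


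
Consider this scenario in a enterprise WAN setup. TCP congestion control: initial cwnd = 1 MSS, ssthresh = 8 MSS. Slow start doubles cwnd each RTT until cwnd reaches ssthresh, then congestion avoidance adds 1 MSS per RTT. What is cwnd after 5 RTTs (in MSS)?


RTT 0: cwnd = 1 MSS (initial)
RTT 1: cwnd = 2 MSS (slow start, doubled)
RTT 2: cwnd = 4 MSS (slow start, doubled)
RTT 3: cwnd = 8 MSS (slow start, doubled)
RTT 4: cwnd = 9 MSS (congestion avoidance, +1)
RTT 5: cwnd = 10 MSS (congestion avoidance, +1)

10


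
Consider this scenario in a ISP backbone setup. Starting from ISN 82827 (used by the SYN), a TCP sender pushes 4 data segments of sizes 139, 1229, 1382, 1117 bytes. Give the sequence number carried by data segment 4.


The SYN occupies sequence number ISN = 82827, so the first data byte is ISN + 1 = 82828.
SEQ of data segment i = (ISN + 1) + sum of payload sizes of segments 1..i-1.
Segment 1: SEQ = 82828, payload = 139 bytes
Segment 2: SEQ = 82967, payload = 1229 bytes
Segment 3: SEQ = 84196, payload = 1382 bytes
Segment 4: SEQ = 85578, payload = 1117 bytes
SEQ of segment 4 = 82828 + 139 + 1229 + 1382 = 85578

85578


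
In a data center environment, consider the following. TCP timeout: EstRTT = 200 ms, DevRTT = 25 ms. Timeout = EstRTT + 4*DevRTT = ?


Given: EstRTT = 200 ms, DevRTT = 25 ms
Timeout = EstRTT + 4 * DevRTT
4 * DevRTT = 4 * 25 = 100
Timeout = 200 + 100 = 300 ms

300


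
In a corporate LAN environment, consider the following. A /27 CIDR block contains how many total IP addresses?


Given: CIDR prefix /27
Host bits = 32 - 27 = 5
Total addresses = 2^5 = 32

32


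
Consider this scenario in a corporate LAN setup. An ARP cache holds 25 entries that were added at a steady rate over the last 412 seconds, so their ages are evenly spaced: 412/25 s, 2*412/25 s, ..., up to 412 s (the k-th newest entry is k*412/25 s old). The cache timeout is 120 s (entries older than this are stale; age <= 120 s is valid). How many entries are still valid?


Ages are k * 412/25 s for k = 1..25 (spacing = 16.4800 s).
Entry k is valid iff k * 412/25 <= 120 iff k <= 25 * 120 / 412 = 7.2816
n_valid = floor(7.2816) = 7
(n_stale = 25 - 7 = 18)

7


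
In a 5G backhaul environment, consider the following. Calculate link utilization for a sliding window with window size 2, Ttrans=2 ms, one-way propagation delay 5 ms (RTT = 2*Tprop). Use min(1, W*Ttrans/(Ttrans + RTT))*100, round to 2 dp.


Given: W = 2, Ttrans = 2 ms, RTT = 10 ms (= 2 * Tprop, Tprop = 5 ms)
Cycle time = Ttrans + RTT = 2 + 10 = 12 ms (first packet sent until its ACK returns)
W * Ttrans = 2 * 2 = 4 ms of sending per cycle
W * Ttrans / (Ttrans + RTT) = 4 / 12 = 0.333333
U = min(1, 0.333333) = 0.333333
U% = 33.33%

33.33


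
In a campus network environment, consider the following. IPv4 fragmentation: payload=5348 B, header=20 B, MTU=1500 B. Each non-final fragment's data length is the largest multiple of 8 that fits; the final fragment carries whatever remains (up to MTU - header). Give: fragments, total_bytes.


Max data per non-final fragment = floor((MTU - header)/8)*8 = floor((1500 - 20)/8)*8 = floor(1480/8)*8 = 1480 B
Final fragment needs no 8-byte alignment: it can carry up to MTU - header = 1480 B
Non-final fragments needed = ceil((payload - 1480) / 1480) = ceil(3868/1480) = ceil(2.6135) = 3
Number of fragments = 3 + 1 = 4
Fragment sizes (data): 3 * 1480 B + 908 B (last, 908 <= 1480 OK)
Total bytes sent = payload + n_frags * header = 5348 + 4*20 = 5348 + 80 = 5428 B

4, 5428


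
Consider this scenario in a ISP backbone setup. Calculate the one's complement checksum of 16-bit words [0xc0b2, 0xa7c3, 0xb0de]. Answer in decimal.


Given words: [0xc0b2, 0xa7c3, 0xb0de]
Step 1: Sum all words
Raw sum = 49330 + 42947 + 45278 = 137555
Step 2: Fold carry: (6483 + 2) = 6485
One's complement = ~6485 & 0xFFFF = 59050

59050


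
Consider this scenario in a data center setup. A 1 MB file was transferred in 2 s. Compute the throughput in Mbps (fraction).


Given: file = 1 MB, time = 2 s
File in Mb = 1 * 8 = 8 Mb
Throughput = 8 / 2 Mbps
Throughput = 4 Mbps

4


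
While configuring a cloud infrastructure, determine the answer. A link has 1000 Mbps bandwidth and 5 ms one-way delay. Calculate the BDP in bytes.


Given: bandwidth = 1000 Mbps, delay = 5 ms
BDP in bits = 1000 * 10^6 * 5 / 1000
BDP in bits = 5000000
BDP in bytes = 5000000 / 8 = 625000

625000


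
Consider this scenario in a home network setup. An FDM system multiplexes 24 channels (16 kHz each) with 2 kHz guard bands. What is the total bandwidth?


Given: 24 channels, 16 kHz each, guard = 2 kHz
Channel bandwidth = 24 * 16 = 384 kHz
Guard bands = 23 gaps * 2 kHz = 46 kHz
Total = 384 + 46 = 430 kHz

430
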